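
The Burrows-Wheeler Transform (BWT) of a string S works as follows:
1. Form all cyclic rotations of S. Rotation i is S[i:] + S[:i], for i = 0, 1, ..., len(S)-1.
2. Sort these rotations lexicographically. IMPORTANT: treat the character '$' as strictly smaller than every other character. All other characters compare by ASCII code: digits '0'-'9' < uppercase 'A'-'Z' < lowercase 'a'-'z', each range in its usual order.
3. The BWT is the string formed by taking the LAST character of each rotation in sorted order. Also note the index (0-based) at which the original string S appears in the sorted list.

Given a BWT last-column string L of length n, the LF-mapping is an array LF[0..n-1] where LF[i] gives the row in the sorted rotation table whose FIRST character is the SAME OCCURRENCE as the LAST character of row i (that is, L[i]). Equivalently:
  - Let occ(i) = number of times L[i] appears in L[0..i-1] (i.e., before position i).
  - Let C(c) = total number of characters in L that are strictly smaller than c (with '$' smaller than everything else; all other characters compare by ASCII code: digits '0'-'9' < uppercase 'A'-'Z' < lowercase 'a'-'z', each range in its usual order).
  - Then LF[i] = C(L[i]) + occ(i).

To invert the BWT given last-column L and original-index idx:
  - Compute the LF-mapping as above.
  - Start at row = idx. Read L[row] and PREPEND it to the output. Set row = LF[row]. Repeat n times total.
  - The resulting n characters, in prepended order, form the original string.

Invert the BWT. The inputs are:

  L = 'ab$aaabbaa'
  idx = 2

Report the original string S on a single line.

Answer: aaaababba$

Derivation:
LF mapping: 1 7 0 2 3 4 8 9 5 6
Walk LF starting at row 2, prepending L[row]:
  step 1: row=2, L[2]='$', prepend. Next row=LF[2]=0
  step 2: row=0, L[0]='a', prepend. Next row=LF[0]=1
  step 3: row=1, L[1]='b', prepend. Next row=LF[1]=7
  step 4: row=7, L[7]='b', prepend. Next row=LF[7]=9
  step 5: row=9, L[9]='a', prepend. Next row=LF[9]=6
  step 6: row=6, L[6]='b', prepend. Next row=LF[6]=8
  step 7: row=8, L[8]='a', prepend. Next row=LF[8]=5
  step 8: row=5, L[5]='a', prepend. Next row=LF[5]=4
  step 9: row=4, L[4]='a', prepend. Next row=LF[4]=3
  step 10: row=3, L[3]='a', prepend. Next row=LF[3]=2
Reversed output: aaaababba$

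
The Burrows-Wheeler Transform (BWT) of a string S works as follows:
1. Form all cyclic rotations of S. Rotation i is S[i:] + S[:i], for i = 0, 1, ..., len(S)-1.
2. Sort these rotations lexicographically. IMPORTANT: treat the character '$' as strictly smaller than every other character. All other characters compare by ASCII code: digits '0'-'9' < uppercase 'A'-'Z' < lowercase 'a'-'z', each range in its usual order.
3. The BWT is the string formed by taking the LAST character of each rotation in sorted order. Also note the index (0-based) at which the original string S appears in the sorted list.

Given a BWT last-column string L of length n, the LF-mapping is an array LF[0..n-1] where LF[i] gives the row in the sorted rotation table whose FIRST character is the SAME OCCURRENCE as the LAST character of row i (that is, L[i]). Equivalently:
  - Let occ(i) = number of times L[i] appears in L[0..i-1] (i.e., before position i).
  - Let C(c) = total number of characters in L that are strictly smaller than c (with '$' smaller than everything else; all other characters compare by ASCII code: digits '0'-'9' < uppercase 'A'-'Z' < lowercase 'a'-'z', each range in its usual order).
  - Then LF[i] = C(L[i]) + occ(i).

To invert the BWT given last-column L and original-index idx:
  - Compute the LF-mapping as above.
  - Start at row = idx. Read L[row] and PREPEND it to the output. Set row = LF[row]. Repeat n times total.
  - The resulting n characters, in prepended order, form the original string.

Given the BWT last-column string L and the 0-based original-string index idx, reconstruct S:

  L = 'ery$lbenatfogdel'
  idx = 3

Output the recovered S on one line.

LF mapping: 4 13 15 0 9 2 5 11 1 14 7 12 8 3 6 10
Walk LF starting at row 3, prepending L[row]:
  step 1: row=3, L[3]='$', prepend. Next row=LF[3]=0
  step 2: row=0, L[0]='e', prepend. Next row=LF[0]=4
  step 3: row=4, L[4]='l', prepend. Next row=LF[4]=9
  step 4: row=9, L[9]='t', prepend. Next row=LF[9]=14
  step 5: row=14, L[14]='e', prepend. Next row=LF[14]=6
  step 6: row=6, L[6]='e', prepend. Next row=LF[6]=5
  step 7: row=5, L[5]='b', prepend. Next row=LF[5]=2
  step 8: row=2, L[2]='y', prepend. Next row=LF[2]=15
  step 9: row=15, L[15]='l', prepend. Next row=LF[15]=10
  step 10: row=10, L[10]='f', prepend. Next row=LF[10]=7
  step 11: row=7, L[7]='n', prepend. Next row=LF[7]=11
  step 12: row=11, L[11]='o', prepend. Next row=LF[11]=12
  step 13: row=12, L[12]='g', prepend. Next row=LF[12]=8
  step 14: row=8, L[8]='a', prepend. Next row=LF[8]=1
  step 15: row=1, L[1]='r', prepend. Next row=LF[1]=13
  step 16: row=13, L[13]='d', prepend. Next row=LF[13]=3
Reversed output: dragonflybeetle$

Answer: dragonflybeetle$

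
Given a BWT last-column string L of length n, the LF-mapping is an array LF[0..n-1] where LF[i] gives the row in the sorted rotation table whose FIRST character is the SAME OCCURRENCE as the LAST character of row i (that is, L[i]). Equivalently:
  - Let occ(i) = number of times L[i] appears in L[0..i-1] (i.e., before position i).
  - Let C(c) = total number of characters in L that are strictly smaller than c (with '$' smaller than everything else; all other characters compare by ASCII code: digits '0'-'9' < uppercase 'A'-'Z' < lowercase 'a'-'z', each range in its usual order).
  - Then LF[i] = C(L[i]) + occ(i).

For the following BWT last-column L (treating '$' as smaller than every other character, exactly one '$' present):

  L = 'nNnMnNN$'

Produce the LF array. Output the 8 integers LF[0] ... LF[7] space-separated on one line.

Char counts: '$':1, 'M':1, 'N':3, 'n':3
C (first-col start): C('$')=0, C('M')=1, C('N')=2, C('n')=5
L[0]='n': occ=0, LF[0]=C('n')+0=5+0=5
L[1]='N': occ=0, LF[1]=C('N')+0=2+0=2
L[2]='n': occ=1, LF[2]=C('n')+1=5+1=6
L[3]='M': occ=0, LF[3]=C('M')+0=1+0=1
L[4]='n': occ=2, LF[4]=C('n')+2=5+2=7
L[5]='N': occ=1, LF[5]=C('N')+1=2+1=3
L[6]='N': occ=2, LF[6]=C('N')+2=2+2=4
L[7]='$': occ=0, LF[7]=C('$')+0=0+0=0

Answer: 5 2 6 1 7 3 4 0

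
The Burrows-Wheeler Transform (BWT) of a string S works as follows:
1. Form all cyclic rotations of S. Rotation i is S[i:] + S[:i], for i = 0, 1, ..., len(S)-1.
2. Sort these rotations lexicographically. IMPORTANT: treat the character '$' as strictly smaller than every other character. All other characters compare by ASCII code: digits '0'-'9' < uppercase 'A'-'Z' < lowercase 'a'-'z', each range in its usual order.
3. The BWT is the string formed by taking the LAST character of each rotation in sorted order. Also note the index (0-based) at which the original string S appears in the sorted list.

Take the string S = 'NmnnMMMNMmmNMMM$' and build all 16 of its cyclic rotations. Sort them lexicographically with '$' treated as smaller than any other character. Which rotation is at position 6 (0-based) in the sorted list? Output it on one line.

Answer: MNMmmNMMM$NmnnMM

Derivation:
All 16 rotations (rotation i = S[i:]+S[:i]):
  rot[0] = NmnnMMMNMmmNMMM$
  rot[1] = mnnMMMNMmmNMMM$N
  rot[2] = nnMMMNMmmNMMM$Nm
  rot[3] = nMMMNMmmNMMM$Nmn
  rot[4] = MMMNMmmNMMM$Nmnn
  rot[5] = MMNMmmNMMM$NmnnM
  rot[6] = MNMmmNMMM$NmnnMM
  rot[7] = NMmmNMMM$NmnnMMM
  rot[8] = MmmNMMM$NmnnMMMN
  rot[9] = mmNMMM$NmnnMMMNM
  rot[10] = mNMMM$NmnnMMMNMm
  rot[11] = NMMM$NmnnMMMNMmm
  rot[12] = MMM$NmnnMMMNMmmN
  rot[13] = MM$NmnnMMMNMmmNM
  rot[14] = M$NmnnMMMNMmmNMM
  rot[15] = $NmnnMMMNMmmNMMM
Sorted (with $ < everything):
  sorted[0] = $NmnnMMMNMmmNMMM
  sorted[1] = M$NmnnMMMNMmmNMM
  sorted[2] = MM$NmnnMMMNMmmNM
  sorted[3] = MMM$NmnnMMMNMmmN
  sorted[4] = MMMNMmmNMMM$Nmnn
  sorted[5] = MMNMmmNMMM$NmnnM
  sorted[6] = MNMmmNMMM$NmnnMM
  sorted[7] = MmmNMMM$NmnnMMMN
  sorted[8] = NMMM$NmnnMMMNMmm
  sorted[9] = NMmmNMMM$NmnnMMM
  sorted[10] = NmnnMMMNMmmNMMM$
  sorted[11] = mNMMM$NmnnMMMNMm
  sorted[12] = mmNMMM$NmnnMMMNM
  sorted[13] = mnnMMMNMmmNMMM$N
  sorted[14] = nMMMNMmmNMMM$Nmn
  sorted[15] = nnMMMNMmmNMMM$Nm
sorted[6] = MNMmmNMMM$NmnnMM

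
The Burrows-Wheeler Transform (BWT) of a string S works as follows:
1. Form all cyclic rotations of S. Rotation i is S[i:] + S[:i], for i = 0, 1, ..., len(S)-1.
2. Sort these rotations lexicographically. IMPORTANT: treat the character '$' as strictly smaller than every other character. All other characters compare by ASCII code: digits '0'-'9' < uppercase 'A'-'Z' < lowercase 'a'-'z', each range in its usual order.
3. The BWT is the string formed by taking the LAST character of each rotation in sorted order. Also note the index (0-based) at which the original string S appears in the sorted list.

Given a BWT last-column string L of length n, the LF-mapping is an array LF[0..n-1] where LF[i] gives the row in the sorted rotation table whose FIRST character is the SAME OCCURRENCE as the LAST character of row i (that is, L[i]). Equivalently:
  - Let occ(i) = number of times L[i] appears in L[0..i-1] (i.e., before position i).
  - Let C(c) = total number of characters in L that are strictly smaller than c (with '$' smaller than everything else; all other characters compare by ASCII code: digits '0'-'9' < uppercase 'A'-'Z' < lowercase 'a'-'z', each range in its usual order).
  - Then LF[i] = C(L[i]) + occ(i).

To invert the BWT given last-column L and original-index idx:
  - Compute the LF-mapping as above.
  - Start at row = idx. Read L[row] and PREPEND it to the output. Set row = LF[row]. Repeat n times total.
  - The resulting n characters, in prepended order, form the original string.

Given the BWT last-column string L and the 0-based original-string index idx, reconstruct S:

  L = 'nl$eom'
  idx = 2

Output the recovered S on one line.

Answer: lemon$

Derivation:
LF mapping: 4 2 0 1 5 3
Walk LF starting at row 2, prepending L[row]:
  step 1: row=2, L[2]='$', prepend. Next row=LF[2]=0
  step 2: row=0, L[0]='n', prepend. Next row=LF[0]=4
  step 3: row=4, L[4]='o', prepend. Next row=LF[4]=5
  step 4: row=5, L[5]='m', prepend. Next row=LF[5]=3
  step 5: row=3, L[3]='e', prepend. Next row=LF[3]=1
  step 6: row=1, L[1]='l', prepend. Next row=LF[1]=2
Reversed output: lemon$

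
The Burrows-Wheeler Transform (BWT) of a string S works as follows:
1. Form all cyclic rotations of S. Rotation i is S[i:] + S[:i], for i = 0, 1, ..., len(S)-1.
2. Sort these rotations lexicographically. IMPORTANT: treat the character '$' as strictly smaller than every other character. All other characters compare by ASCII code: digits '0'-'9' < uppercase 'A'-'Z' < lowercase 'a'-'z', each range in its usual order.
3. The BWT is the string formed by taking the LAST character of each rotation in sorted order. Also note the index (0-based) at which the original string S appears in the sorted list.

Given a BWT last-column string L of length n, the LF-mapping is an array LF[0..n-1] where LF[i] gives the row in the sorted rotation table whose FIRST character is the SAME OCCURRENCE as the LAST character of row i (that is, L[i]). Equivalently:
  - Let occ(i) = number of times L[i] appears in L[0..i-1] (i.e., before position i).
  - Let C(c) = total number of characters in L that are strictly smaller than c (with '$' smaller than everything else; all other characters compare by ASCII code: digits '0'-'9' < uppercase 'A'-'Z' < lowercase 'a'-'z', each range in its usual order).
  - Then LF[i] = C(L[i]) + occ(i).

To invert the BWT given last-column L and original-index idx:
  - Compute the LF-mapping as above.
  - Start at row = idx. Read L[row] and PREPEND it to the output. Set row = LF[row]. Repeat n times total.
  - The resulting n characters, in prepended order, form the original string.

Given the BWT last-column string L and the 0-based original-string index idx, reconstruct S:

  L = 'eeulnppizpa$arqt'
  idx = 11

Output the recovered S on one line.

Answer: quartzpineapple$

Derivation:
LF mapping: 3 4 14 6 7 8 9 5 15 10 1 0 2 12 11 13
Walk LF starting at row 11, prepending L[row]:
  step 1: row=11, L[11]='$', prepend. Next row=LF[11]=0
  step 2: row=0, L[0]='e', prepend. Next row=LF[0]=3
  step 3: row=3, L[3]='l', prepend. Next row=LF[3]=6
  step 4: row=6, L[6]='p', prepend. Next row=LF[6]=9
  step 5: row=9, L[9]='p', prepend. Next row=LF[9]=10
  step 6: row=10, L[10]='a', prepend. Next row=LF[10]=1
  step 7: row=1, L[1]='e', prepend. Next row=LF[1]=4
  step 8: row=4, L[4]='n', prepend. Next row=LF[4]=7
  step 9: row=7, L[7]='i', prepend. Next row=LF[7]=5
  step 10: row=5, L[5]='p', prepend. Next row=LF[5]=8
  step 11: row=8, L[8]='z', prepend. Next row=LF[8]=15
  step 12: row=15, L[15]='t', prepend. Next row=LF[15]=13
  step 13: row=13, L[13]='r', prepend. Next row=LF[13]=12
  step 14: row=12, L[12]='a', prepend. Next row=LF[12]=2
  step 15: row=2, L[2]='u', prepend. Next row=LF[2]=14
  step 16: row=14, L[14]='q', prepend. Next row=LF[14]=11
Reversed output: quartzpineapple$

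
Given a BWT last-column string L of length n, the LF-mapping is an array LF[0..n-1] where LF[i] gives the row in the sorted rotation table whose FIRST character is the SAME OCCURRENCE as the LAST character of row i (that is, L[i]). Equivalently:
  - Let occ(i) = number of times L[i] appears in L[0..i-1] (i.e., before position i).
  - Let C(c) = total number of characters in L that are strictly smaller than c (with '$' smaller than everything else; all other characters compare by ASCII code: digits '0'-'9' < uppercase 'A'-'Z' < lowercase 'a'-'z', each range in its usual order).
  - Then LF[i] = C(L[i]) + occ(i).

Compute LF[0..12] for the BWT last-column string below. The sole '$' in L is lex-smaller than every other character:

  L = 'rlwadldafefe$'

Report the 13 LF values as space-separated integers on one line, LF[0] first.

Char counts: '$':1, 'a':2, 'd':2, 'e':2, 'f':2, 'l':2, 'r':1, 'w':1
C (first-col start): C('$')=0, C('a')=1, C('d')=3, C('e')=5, C('f')=7, C('l')=9, C('r')=11, C('w')=12
L[0]='r': occ=0, LF[0]=C('r')+0=11+0=11
L[1]='l': occ=0, LF[1]=C('l')+0=9+0=9
L[2]='w': occ=0, LF[2]=C('w')+0=12+0=12
L[3]='a': occ=0, LF[3]=C('a')+0=1+0=1
L[4]='d': occ=0, LF[4]=C('d')+0=3+0=3
L[5]='l': occ=1, LF[5]=C('l')+1=9+1=10
L[6]='d': occ=1, LF[6]=C('d')+1=3+1=4
L[7]='a': occ=1, LF[7]=C('a')+1=1+1=2
L[8]='f': occ=0, LF[8]=C('f')+0=7+0=7
L[9]='e': occ=0, LF[9]=C('e')+0=5+0=5
L[10]='f': occ=1, LF[10]=C('f')+1=7+1=8
L[11]='e': occ=1, LF[11]=C('e')+1=5+1=6
L[12]='$': occ=0, LF[12]=C('$')+0=0+0=0

Answer: 11 9 12 1 3 10 4 2 7 5 8 6 0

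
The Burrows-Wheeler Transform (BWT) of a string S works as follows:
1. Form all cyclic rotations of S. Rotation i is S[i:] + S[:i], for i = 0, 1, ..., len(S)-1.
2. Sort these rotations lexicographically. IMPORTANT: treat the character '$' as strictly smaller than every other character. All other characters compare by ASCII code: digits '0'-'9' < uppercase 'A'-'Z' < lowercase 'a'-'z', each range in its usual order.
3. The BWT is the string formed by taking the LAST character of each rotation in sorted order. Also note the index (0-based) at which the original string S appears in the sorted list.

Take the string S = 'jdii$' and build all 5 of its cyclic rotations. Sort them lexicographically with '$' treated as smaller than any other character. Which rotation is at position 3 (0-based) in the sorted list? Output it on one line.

All 5 rotations (rotation i = S[i:]+S[:i]):
  rot[0] = jdii$
  rot[1] = dii$j
  rot[2] = ii$jd
  rot[3] = i$jdi
  rot[4] = $jdii
Sorted (with $ < everything):
  sorted[0] = $jdii
  sorted[1] = dii$j
  sorted[2] = i$jdi
  sorted[3] = ii$jd
  sorted[4] = jdii$
sorted[3] = ii$jd

Answer: ii$jd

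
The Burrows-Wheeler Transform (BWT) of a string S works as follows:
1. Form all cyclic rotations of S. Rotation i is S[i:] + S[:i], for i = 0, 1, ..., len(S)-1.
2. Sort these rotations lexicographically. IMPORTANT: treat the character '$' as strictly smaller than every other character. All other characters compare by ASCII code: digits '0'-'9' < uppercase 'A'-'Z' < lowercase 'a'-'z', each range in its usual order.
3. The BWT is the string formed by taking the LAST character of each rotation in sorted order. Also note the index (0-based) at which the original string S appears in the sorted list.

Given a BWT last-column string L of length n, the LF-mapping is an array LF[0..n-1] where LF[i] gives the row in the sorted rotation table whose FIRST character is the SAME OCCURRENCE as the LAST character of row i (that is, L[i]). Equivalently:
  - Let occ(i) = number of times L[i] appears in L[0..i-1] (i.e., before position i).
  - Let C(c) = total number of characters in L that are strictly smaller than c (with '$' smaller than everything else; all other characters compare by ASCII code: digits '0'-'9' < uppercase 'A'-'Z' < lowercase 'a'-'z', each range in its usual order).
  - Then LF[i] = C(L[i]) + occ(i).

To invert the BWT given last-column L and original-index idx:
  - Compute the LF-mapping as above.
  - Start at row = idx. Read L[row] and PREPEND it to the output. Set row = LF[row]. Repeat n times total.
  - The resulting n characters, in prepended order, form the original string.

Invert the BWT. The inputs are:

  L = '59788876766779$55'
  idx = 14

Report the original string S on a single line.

Answer: 8677677859867595$

Derivation:
LF mapping: 1 15 7 12 13 14 8 4 9 5 6 10 11 16 0 2 3
Walk LF starting at row 14, prepending L[row]:
  step 1: row=14, L[14]='$', prepend. Next row=LF[14]=0
  step 2: row=0, L[0]='5', prepend. Next row=LF[0]=1
  step 3: row=1, L[1]='9', prepend. Next row=LF[1]=15
  step 4: row=15, L[15]='5', prepend. Next row=LF[15]=2
  step 5: row=2, L[2]='7', prepend. Next row=LF[2]=7
  step 6: row=7, L[7]='6', prepend. Next row=LF[7]=4
  step 7: row=4, L[4]='8', prepend. Next row=LF[4]=13
  step 8: row=13, L[13]='9', prepend. Next row=LF[13]=16
  step 9: row=16, L[16]='5', prepend. Next row=LF[16]=3
  step 10: row=3, L[3]='8', prepend. Next row=LF[3]=12
  step 11: row=12, L[12]='7', prepend. Next row=LF[12]=11
  step 12: row=11, L[11]='7', prepend. Next row=LF[11]=10
  step 13: row=10, L[10]='6', prepend. Next row=LF[10]=6
  step 14: row=6, L[6]='7', prepend. Next row=LF[6]=8
  step 15: row=8, L[8]='7', prepend. Next row=LF[8]=9
  step 16: row=9, L[9]='6', prepend. Next row=LF[9]=5
  step 17: row=5, L[5]='8', prepend. Next row=LF[5]=14
Reversed output: 8677677859867595$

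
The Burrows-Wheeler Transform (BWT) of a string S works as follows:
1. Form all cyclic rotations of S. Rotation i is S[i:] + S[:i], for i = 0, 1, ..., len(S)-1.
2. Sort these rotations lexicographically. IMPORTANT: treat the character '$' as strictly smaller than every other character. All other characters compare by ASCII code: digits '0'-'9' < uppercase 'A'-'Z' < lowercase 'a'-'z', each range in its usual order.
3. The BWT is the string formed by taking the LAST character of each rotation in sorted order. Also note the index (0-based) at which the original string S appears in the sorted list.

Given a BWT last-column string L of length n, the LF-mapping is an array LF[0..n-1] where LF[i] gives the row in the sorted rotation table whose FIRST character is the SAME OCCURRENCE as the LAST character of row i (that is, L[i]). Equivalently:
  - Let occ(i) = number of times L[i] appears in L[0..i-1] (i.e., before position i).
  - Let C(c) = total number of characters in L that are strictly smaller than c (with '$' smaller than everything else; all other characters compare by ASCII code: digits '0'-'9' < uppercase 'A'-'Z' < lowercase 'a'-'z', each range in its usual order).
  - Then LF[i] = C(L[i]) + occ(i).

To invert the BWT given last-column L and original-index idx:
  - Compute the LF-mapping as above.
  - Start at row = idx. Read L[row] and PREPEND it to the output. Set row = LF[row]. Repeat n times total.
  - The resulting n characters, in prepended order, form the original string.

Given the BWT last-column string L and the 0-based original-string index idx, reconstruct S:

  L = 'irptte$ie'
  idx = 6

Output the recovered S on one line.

LF mapping: 3 6 5 7 8 1 0 4 2
Walk LF starting at row 6, prepending L[row]:
  step 1: row=6, L[6]='$', prepend. Next row=LF[6]=0
  step 2: row=0, L[0]='i', prepend. Next row=LF[0]=3
  step 3: row=3, L[3]='t', prepend. Next row=LF[3]=7
  step 4: row=7, L[7]='i', prepend. Next row=LF[7]=4
  step 5: row=4, L[4]='t', prepend. Next row=LF[4]=8
  step 6: row=8, L[8]='e', prepend. Next row=LF[8]=2
  step 7: row=2, L[2]='p', prepend. Next row=LF[2]=5
  step 8: row=5, L[5]='e', prepend. Next row=LF[5]=1
  step 9: row=1, L[1]='r', prepend. Next row=LF[1]=6
Reversed output: repetiti$

Answer: repetiti$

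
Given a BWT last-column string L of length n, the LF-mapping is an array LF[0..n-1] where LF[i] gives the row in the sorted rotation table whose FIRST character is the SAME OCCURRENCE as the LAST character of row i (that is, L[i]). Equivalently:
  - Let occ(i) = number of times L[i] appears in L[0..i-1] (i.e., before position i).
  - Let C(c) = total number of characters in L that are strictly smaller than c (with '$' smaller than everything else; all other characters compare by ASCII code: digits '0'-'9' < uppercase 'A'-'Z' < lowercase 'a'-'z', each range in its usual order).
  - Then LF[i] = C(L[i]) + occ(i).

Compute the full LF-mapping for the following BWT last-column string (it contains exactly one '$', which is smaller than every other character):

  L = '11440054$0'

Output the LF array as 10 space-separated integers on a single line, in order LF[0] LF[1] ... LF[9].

Char counts: '$':1, '0':3, '1':2, '4':3, '5':1
C (first-col start): C('$')=0, C('0')=1, C('1')=4, C('4')=6, C('5')=9
L[0]='1': occ=0, LF[0]=C('1')+0=4+0=4
L[1]='1': occ=1, LF[1]=C('1')+1=4+1=5
L[2]='4': occ=0, LF[2]=C('4')+0=6+0=6
L[3]='4': occ=1, LF[3]=C('4')+1=6+1=7
L[4]='0': occ=0, LF[4]=C('0')+0=1+0=1
L[5]='0': occ=1, LF[5]=C('0')+1=1+1=2
L[6]='5': occ=0, LF[6]=C('5')+0=9+0=9
L[7]='4': occ=2, LF[7]=C('4')+2=6+2=8
L[8]='$': occ=0, LF[8]=C('$')+0=0+0=0
L[9]='0': occ=2, LF[9]=C('0')+2=1+2=3

Answer: 4 5 6 7 1 2 9 8 0 3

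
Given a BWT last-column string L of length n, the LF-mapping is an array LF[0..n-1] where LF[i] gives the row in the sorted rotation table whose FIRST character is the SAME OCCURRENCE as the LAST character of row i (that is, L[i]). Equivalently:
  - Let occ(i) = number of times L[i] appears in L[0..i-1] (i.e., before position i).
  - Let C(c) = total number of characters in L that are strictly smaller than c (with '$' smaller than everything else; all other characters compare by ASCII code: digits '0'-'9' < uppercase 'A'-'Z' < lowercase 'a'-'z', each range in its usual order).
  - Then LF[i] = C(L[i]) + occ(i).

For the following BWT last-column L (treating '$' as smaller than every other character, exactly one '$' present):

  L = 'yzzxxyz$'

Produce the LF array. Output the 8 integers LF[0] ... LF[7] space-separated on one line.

Answer: 3 5 6 1 2 4 7 0

Derivation:
Char counts: '$':1, 'x':2, 'y':2, 'z':3
C (first-col start): C('$')=0, C('x')=1, C('y')=3, C('z')=5
L[0]='y': occ=0, LF[0]=C('y')+0=3+0=3
L[1]='z': occ=0, LF[1]=C('z')+0=5+0=5
L[2]='z': occ=1, LF[2]=C('z')+1=5+1=6
L[3]='x': occ=0, LF[3]=C('x')+0=1+0=1
L[4]='x': occ=1, LF[4]=C('x')+1=1+1=2
L[5]='y': occ=1, LF[5]=C('y')+1=3+1=4
L[6]='z': occ=2, LF[6]=C('z')+2=5+2=7
L[7]='$': occ=0, LF[7]=C('$')+0=0+0=0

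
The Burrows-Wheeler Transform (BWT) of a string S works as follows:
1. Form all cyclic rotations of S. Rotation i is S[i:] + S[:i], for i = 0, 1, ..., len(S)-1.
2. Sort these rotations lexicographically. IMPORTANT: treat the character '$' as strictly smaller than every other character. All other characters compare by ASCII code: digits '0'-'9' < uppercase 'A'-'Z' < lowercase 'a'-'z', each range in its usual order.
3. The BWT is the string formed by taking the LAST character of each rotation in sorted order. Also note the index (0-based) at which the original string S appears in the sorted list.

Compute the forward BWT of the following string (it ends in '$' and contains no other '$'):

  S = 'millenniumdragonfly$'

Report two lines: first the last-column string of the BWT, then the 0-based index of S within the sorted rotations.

Answer: yrmlnamnlifu$onegdil
12

Derivation:
All 20 rotations (rotation i = S[i:]+S[:i]):
  rot[0] = millenniumdragonfly$
  rot[1] = illenniumdragonfly$m
  rot[2] = llenniumdragonfly$mi
  rot[3] = lenniumdragonfly$mil
  rot[4] = enniumdragonfly$mill
  rot[5] = nniumdragonfly$mille
  rot[6] = niumdragonfly$millen
  rot[7] = iumdragonfly$millenn
  rot[8] = umdragonfly$millenni
  rot[9] = mdragonfly$millenniu
  rot[10] = dragonfly$millennium
  rot[11] = ragonfly$millenniumd
  rot[12] = agonfly$millenniumdr
  rot[13] = gonfly$millenniumdra
  rot[14] = onfly$millenniumdrag
  rot[15] = nfly$millenniumdrago
  rot[16] = fly$millenniumdragon
  rot[17] = ly$millenniumdragonf
  rot[18] = y$millenniumdragonfl
  rot[19] = $millenniumdragonfly
Sorted (with $ < everything):
  sorted[0] = $millenniumdragonfly  (last char: 'y')
  sorted[1] = agonfly$millenniumdr  (last char: 'r')
  sorted[2] = dragonfly$millennium  (last char: 'm')
  sorted[3] = enniumdragonfly$mill  (last char: 'l')
  sorted[4] = fly$millenniumdragon  (last char: 'n')
  sorted[5] = gonfly$millenniumdra  (last char: 'a')
  sorted[6] = illenniumdragonfly$m  (last char: 'm')
  sorted[7] = iumdragonfly$millenn  (last char: 'n')
  sorted[8] = lenniumdragonfly$mil  (last char: 'l')
  sorted[9] = llenniumdragonfly$mi  (last char: 'i')
  sorted[10] = ly$millenniumdragonf  (last char: 'f')
  sorted[11] = mdragonfly$millenniu  (last char: 'u')
  sorted[12] = millenniumdragonfly$  (last char: '$')
  sorted[13] = nfly$millenniumdrago  (last char: 'o')
  sorted[14] = niumdragonfly$millen  (last char: 'n')
  sorted[15] = nniumdragonfly$mille  (last char: 'e')
  sorted[16] = onfly$millenniumdrag  (last char: 'g')
  sorted[17] = ragonfly$millenniumd  (last char: 'd')
  sorted[18] = umdragonfly$millenni  (last char: 'i')
  sorted[19] = y$millenniumdragonfl  (last char: 'l')
Last column: yrmlnamnlifu$onegdil
Original string S is at sorted index 12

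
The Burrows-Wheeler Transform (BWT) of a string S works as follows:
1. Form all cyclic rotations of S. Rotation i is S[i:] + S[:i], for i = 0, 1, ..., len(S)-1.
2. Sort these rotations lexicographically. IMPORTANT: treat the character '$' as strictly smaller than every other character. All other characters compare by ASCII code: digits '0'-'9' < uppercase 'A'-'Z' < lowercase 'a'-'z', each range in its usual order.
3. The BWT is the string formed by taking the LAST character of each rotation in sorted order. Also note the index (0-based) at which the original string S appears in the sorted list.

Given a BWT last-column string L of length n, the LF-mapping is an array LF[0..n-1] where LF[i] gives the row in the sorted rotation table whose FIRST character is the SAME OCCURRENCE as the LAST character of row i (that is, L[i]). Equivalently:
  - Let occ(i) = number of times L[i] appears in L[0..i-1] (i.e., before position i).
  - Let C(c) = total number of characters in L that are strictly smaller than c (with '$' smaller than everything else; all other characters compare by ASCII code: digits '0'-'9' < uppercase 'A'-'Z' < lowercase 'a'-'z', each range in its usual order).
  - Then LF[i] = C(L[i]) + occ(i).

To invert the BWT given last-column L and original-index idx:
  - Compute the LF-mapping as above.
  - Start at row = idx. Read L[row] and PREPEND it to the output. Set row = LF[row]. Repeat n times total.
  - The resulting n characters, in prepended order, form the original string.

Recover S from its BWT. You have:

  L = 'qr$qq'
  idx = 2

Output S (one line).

Answer: qqrq$

Derivation:
LF mapping: 1 4 0 2 3
Walk LF starting at row 2, prepending L[row]:
  step 1: row=2, L[2]='$', prepend. Next row=LF[2]=0
  step 2: row=0, L[0]='q', prepend. Next row=LF[0]=1
  step 3: row=1, L[1]='r', prepend. Next row=LF[1]=4
  step 4: row=4, L[4]='q', prepend. Next row=LF[4]=3
  step 5: row=3, L[3]='q', prepend. Next row=LF[3]=2
Reversed output: qqrq$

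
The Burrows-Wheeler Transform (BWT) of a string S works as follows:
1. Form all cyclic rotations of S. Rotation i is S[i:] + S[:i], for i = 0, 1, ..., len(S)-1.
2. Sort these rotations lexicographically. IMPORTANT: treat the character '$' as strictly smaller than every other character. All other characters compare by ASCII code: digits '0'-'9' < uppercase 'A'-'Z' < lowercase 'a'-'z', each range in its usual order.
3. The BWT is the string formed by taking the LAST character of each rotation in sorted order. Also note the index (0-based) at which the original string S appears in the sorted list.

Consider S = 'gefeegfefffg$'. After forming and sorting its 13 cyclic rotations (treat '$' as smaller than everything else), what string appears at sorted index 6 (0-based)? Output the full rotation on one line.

All 13 rotations (rotation i = S[i:]+S[:i]):
  rot[0] = gefeegfefffg$
  rot[1] = efeegfefffg$g
  rot[2] = feegfefffg$ge
  rot[3] = eegfefffg$gef
  rot[4] = egfefffg$gefe
  rot[5] = gfefffg$gefee
  rot[6] = fefffg$gefeeg
  rot[7] = efffg$gefeegf
  rot[8] = fffg$gefeegfe
  rot[9] = ffg$gefeegfef
  rot[10] = fg$gefeegfeff
  rot[11] = g$gefeegfefff
  rot[12] = $gefeegfefffg
Sorted (with $ < everything):
  sorted[0] = $gefeegfefffg
  sorted[1] = eegfefffg$gef
  sorted[2] = efeegfefffg$g
  sorted[3] = efffg$gefeegf
  sorted[4] = egfefffg$gefe
  sorted[5] = feegfefffg$ge
  sorted[6] = fefffg$gefeeg
  sorted[7] = fffg$gefeegfe
  sorted[8] = ffg$gefeegfef
  sorted[9] = fg$gefeegfeff
  sorted[10] = g$gefeegfefff
  sorted[11] = gefeegfefffg$
  sorted[12] = gfefffg$gefee
sorted[6] = fefffg$gefeeg

Answer: fefffg$gefeeg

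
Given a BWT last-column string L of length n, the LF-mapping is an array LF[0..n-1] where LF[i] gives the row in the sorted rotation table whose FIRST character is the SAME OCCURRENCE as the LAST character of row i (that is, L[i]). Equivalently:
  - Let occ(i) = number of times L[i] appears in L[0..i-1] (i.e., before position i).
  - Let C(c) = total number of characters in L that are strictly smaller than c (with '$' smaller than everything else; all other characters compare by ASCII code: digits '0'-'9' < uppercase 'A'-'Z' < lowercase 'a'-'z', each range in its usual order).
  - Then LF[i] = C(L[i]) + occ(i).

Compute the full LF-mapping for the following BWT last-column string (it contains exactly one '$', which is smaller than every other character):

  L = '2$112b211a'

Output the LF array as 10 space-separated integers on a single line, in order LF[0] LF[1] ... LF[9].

Char counts: '$':1, '1':4, '2':3, 'a':1, 'b':1
C (first-col start): C('$')=0, C('1')=1, C('2')=5, C('a')=8, C('b')=9
L[0]='2': occ=0, LF[0]=C('2')+0=5+0=5
L[1]='$': occ=0, LF[1]=C('$')+0=0+0=0
L[2]='1': occ=0, LF[2]=C('1')+0=1+0=1
L[3]='1': occ=1, LF[3]=C('1')+1=1+1=2
L[4]='2': occ=1, LF[4]=C('2')+1=5+1=6
L[5]='b': occ=0, LF[5]=C('b')+0=9+0=9
L[6]='2': occ=2, LF[6]=C('2')+2=5+2=7
L[7]='1': occ=2, LF[7]=C('1')+2=1+2=3
L[8]='1': occ=3, LF[8]=C('1')+3=1+3=4
L[9]='a': occ=0, LF[9]=C('a')+0=8+0=8

Answer: 5 0 1 2 6 9 7 3 4 8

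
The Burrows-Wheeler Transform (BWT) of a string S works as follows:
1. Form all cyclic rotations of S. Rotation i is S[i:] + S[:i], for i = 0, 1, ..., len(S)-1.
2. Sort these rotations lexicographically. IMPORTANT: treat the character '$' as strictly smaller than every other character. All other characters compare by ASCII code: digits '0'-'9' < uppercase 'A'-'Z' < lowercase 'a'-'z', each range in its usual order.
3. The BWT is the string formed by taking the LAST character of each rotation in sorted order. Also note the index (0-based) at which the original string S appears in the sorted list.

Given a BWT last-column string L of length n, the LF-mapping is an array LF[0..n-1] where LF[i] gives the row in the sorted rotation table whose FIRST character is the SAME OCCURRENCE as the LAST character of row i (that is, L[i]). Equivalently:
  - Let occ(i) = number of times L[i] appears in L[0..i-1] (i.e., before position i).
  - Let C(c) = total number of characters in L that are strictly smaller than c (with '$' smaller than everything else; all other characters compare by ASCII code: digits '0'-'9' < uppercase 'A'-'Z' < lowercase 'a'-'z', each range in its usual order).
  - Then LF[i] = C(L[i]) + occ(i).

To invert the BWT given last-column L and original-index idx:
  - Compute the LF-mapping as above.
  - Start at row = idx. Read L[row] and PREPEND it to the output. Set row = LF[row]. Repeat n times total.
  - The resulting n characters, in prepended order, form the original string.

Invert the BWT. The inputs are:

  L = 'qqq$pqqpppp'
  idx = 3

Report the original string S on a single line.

LF mapping: 6 7 8 0 1 9 10 2 3 4 5
Walk LF starting at row 3, prepending L[row]:
  step 1: row=3, L[3]='$', prepend. Next row=LF[3]=0
  step 2: row=0, L[0]='q', prepend. Next row=LF[0]=6
  step 3: row=6, L[6]='q', prepend. Next row=LF[6]=10
  step 4: row=10, L[10]='p', prepend. Next row=LF[10]=5
  step 5: row=5, L[5]='q', prepend. Next row=LF[5]=9
  step 6: row=9, L[9]='p', prepend. Next row=LF[9]=4
  step 7: row=4, L[4]='p', prepend. Next row=LF[4]=1
  step 8: row=1, L[1]='q', prepend. Next row=LF[1]=7
  step 9: row=7, L[7]='p', prepend. Next row=LF[7]=2
  step 10: row=2, L[2]='q', prepend. Next row=LF[2]=8
  step 11: row=8, L[8]='p', prepend. Next row=LF[8]=3
Reversed output: pqpqppqpqq$

Answer: pqpqppqpqq$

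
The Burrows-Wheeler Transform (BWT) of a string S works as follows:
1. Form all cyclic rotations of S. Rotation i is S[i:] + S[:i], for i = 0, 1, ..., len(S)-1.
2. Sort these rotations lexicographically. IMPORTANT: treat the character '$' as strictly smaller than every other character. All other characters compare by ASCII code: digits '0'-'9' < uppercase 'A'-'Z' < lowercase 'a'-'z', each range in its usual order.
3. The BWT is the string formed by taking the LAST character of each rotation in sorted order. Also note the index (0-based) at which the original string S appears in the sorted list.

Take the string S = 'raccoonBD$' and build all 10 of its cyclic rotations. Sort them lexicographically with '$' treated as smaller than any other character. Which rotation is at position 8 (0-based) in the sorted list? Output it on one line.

Answer: oonBD$racc

Derivation:
All 10 rotations (rotation i = S[i:]+S[:i]):
  rot[0] = raccoonBD$
  rot[1] = accoonBD$r
  rot[2] = ccoonBD$ra
  rot[3] = coonBD$rac
  rot[4] = oonBD$racc
  rot[5] = onBD$racco
  rot[6] = nBD$raccoo
  rot[7] = BD$raccoon
  rot[8] = D$raccoonB
  rot[9] = $raccoonBD
Sorted (with $ < everything):
  sorted[0] = $raccoonBD
  sorted[1] = BD$raccoon
  sorted[2] = D$raccoonB
  sorted[3] = accoonBD$r
  sorted[4] = ccoonBD$ra
  sorted[5] = coonBD$rac
  sorted[6] = nBD$raccoo
  sorted[7] = onBD$racco
  sorted[8] = oonBD$racc
  sorted[9] = raccoonBD$
sorted[8] = oonBD$racc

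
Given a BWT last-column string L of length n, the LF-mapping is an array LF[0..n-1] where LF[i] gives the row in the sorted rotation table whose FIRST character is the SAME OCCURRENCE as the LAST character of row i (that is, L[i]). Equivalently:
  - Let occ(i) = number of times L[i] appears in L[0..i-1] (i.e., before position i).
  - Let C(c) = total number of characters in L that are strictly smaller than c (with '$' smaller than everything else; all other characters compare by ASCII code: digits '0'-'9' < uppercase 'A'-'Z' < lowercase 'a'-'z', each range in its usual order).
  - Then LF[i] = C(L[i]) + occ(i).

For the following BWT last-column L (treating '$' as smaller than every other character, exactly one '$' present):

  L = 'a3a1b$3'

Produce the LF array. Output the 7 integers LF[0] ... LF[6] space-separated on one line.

Answer: 4 2 5 1 6 0 3

Derivation:
Char counts: '$':1, '1':1, '3':2, 'a':2, 'b':1
C (first-col start): C('$')=0, C('1')=1, C('3')=2, C('a')=4, C('b')=6
L[0]='a': occ=0, LF[0]=C('a')+0=4+0=4
L[1]='3': occ=0, LF[1]=C('3')+0=2+0=2
L[2]='a': occ=1, LF[2]=C('a')+1=4+1=5
L[3]='1': occ=0, LF[3]=C('1')+0=1+0=1
L[4]='b': occ=0, LF[4]=C('b')+0=6+0=6
L[5]='$': occ=0, LF[5]=C('$')+0=0+0=0
L[6]='3': occ=1, LF[6]=C('3')+1=2+1=3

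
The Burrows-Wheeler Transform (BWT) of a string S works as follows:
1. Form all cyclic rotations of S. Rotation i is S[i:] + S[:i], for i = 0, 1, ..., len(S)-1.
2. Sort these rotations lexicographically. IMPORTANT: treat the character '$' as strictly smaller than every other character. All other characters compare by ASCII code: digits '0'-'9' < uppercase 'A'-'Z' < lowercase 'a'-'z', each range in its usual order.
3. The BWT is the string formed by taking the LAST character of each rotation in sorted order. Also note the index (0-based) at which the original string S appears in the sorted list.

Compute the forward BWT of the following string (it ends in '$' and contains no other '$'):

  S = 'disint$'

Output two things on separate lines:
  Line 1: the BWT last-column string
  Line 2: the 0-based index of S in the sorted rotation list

All 7 rotations (rotation i = S[i:]+S[:i]):
  rot[0] = disint$
  rot[1] = isint$d
  rot[2] = sint$di
  rot[3] = int$dis
  rot[4] = nt$disi
  rot[5] = t$disin
  rot[6] = $disint
Sorted (with $ < everything):
  sorted[0] = $disint  (last char: 't')
  sorted[1] = disint$  (last char: '$')
  sorted[2] = int$dis  (last char: 's')
  sorted[3] = isint$d  (last char: 'd')
  sorted[4] = nt$disi  (last char: 'i')
  sorted[5] = sint$di  (last char: 'i')
  sorted[6] = t$disin  (last char: 'n')
Last column: t$sdiin
Original string S is at sorted index 1

Answer: t$sdiin
1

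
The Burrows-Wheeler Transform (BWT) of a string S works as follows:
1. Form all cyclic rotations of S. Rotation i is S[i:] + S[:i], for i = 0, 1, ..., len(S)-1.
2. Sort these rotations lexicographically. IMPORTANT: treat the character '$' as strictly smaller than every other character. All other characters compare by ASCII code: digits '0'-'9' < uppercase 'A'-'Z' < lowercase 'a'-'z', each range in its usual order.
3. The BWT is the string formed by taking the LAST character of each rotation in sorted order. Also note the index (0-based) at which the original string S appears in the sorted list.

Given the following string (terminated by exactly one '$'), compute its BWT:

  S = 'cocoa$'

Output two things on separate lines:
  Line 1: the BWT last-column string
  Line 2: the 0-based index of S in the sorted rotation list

All 6 rotations (rotation i = S[i:]+S[:i]):
  rot[0] = cocoa$
  rot[1] = ocoa$c
  rot[2] = coa$co
  rot[3] = oa$coc
  rot[4] = a$coco
  rot[5] = $cocoa
Sorted (with $ < everything):
  sorted[0] = $cocoa  (last char: 'a')
  sorted[1] = a$coco  (last char: 'o')
  sorted[2] = coa$co  (last char: 'o')
  sorted[3] = cocoa$  (last char: '$')
  sorted[4] = oa$coc  (last char: 'c')
  sorted[5] = ocoa$c  (last char: 'c')
Last column: aoo$cc
Original string S is at sorted index 3

Answer: aoo$cc
3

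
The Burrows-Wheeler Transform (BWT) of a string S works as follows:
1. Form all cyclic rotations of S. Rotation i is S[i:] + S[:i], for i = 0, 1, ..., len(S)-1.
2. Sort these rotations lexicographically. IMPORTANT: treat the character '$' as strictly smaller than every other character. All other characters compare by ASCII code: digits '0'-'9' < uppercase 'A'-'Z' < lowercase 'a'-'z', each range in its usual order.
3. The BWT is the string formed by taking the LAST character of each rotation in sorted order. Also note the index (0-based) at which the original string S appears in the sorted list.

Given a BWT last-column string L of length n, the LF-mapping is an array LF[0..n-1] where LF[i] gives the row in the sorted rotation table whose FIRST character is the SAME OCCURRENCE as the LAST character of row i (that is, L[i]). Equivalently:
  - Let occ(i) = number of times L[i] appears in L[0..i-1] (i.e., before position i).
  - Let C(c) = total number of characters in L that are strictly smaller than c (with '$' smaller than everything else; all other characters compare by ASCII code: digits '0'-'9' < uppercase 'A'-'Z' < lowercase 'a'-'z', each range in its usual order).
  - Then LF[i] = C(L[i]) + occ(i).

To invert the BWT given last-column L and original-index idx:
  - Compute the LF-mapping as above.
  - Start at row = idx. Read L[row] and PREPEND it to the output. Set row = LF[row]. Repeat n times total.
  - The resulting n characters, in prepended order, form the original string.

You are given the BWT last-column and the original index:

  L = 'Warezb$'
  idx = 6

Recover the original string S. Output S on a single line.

Answer: zebraW$

Derivation:
LF mapping: 1 2 5 4 6 3 0
Walk LF starting at row 6, prepending L[row]:
  step 1: row=6, L[6]='$', prepend. Next row=LF[6]=0
  step 2: row=0, L[0]='W', prepend. Next row=LF[0]=1
  step 3: row=1, L[1]='a', prepend. Next row=LF[1]=2
  step 4: row=2, L[2]='r', prepend. Next row=LF[2]=5
  step 5: row=5, L[5]='b', prepend. Next row=LF[5]=3
  step 6: row=3, L[3]='e', prepend. Next row=LF[3]=4
  step 7: row=4, L[4]='z', prepend. Next row=LF[4]=6
Reversed output: zebraW$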